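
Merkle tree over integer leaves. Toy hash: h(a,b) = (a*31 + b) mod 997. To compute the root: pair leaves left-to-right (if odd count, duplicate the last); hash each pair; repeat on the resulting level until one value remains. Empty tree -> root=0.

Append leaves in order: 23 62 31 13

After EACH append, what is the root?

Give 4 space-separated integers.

Answer: 23 775 92 74

Derivation:
After append 23 (leaves=[23]):
  L0: [23]
  root=23
After append 62 (leaves=[23, 62]):
  L0: [23, 62]
  L1: h(23,62)=(23*31+62)%997=775 -> [775]
  root=775
After append 31 (leaves=[23, 62, 31]):
  L0: [23, 62, 31]
  L1: h(23,62)=(23*31+62)%997=775 h(31,31)=(31*31+31)%997=992 -> [775, 992]
  L2: h(775,992)=(775*31+992)%997=92 -> [92]
  root=92
After append 13 (leaves=[23, 62, 31, 13]):
  L0: [23, 62, 31, 13]
  L1: h(23,62)=(23*31+62)%997=775 h(31,13)=(31*31+13)%997=974 -> [775, 974]
  L2: h(775,974)=(775*31+974)%997=74 -> [74]
  root=74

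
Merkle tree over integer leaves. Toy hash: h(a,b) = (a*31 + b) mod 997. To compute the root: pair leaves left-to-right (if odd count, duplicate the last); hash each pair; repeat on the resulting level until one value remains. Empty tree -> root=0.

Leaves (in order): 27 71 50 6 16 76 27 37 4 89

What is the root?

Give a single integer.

L0: [27, 71, 50, 6, 16, 76, 27, 37, 4, 89]
L1: h(27,71)=(27*31+71)%997=908 h(50,6)=(50*31+6)%997=559 h(16,76)=(16*31+76)%997=572 h(27,37)=(27*31+37)%997=874 h(4,89)=(4*31+89)%997=213 -> [908, 559, 572, 874, 213]
L2: h(908,559)=(908*31+559)%997=791 h(572,874)=(572*31+874)%997=660 h(213,213)=(213*31+213)%997=834 -> [791, 660, 834]
L3: h(791,660)=(791*31+660)%997=256 h(834,834)=(834*31+834)%997=766 -> [256, 766]
L4: h(256,766)=(256*31+766)%997=726 -> [726]

Answer: 726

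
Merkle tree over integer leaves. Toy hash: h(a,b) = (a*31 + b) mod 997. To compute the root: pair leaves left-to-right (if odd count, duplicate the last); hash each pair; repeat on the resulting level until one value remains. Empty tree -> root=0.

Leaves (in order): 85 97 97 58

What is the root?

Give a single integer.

Answer: 21

Derivation:
L0: [85, 97, 97, 58]
L1: h(85,97)=(85*31+97)%997=738 h(97,58)=(97*31+58)%997=74 -> [738, 74]
L2: h(738,74)=(738*31+74)%997=21 -> [21]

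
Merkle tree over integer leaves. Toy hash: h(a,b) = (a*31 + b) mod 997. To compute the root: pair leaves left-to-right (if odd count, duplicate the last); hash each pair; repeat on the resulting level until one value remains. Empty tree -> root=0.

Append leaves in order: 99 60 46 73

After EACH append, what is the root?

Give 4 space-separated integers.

After append 99 (leaves=[99]):
  L0: [99]
  root=99
After append 60 (leaves=[99, 60]):
  L0: [99, 60]
  L1: h(99,60)=(99*31+60)%997=138 -> [138]
  root=138
After append 46 (leaves=[99, 60, 46]):
  L0: [99, 60, 46]
  L1: h(99,60)=(99*31+60)%997=138 h(46,46)=(46*31+46)%997=475 -> [138, 475]
  L2: h(138,475)=(138*31+475)%997=765 -> [765]
  root=765
After append 73 (leaves=[99, 60, 46, 73]):
  L0: [99, 60, 46, 73]
  L1: h(99,60)=(99*31+60)%997=138 h(46,73)=(46*31+73)%997=502 -> [138, 502]
  L2: h(138,502)=(138*31+502)%997=792 -> [792]
  root=792

Answer: 99 138 765 792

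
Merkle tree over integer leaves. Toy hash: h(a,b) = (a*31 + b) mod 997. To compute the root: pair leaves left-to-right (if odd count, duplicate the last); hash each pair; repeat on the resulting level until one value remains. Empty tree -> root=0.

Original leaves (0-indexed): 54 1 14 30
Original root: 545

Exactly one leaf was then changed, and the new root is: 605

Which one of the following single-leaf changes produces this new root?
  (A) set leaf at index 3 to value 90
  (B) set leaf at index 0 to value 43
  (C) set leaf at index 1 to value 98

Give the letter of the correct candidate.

Original leaves: [54, 1, 14, 30]
Target new root: 605
Try each candidate change and compute the resulting root:
Candidate A: set leaf[3] = 90 -> leaves = [54, 1, 14, 90]
  L0: [54, 1, 14, 90]
  L1: h(54,1)=(54*31+1)%997=678 h(14,90)=(14*31+90)%997=524 -> [678, 524]
  L2: h(678,524)=(678*31+524)%997=605 -> [605]
  root = 605 == target 605  ** MATCH **
Candidate B: set leaf[0] = 43 -> leaves = [43, 1, 14, 30]
  L0: [43, 1, 14, 30]
  L1: h(43,1)=(43*31+1)%997=337 h(14,30)=(14*31+30)%997=464 -> [337, 464]
  L2: h(337,464)=(337*31+464)%997=941 -> [941]
  root = 941 != target 605
Candidate C: set leaf[1] = 98 -> leaves = [54, 98, 14, 30]
  L0: [54, 98, 14, 30]
  L1: h(54,98)=(54*31+98)%997=775 h(14,30)=(14*31+30)%997=464 -> [775, 464]
  L2: h(775,464)=(775*31+464)%997=561 -> [561]
  root = 561 != target 605
Candidate A produces the target root.

Answer: A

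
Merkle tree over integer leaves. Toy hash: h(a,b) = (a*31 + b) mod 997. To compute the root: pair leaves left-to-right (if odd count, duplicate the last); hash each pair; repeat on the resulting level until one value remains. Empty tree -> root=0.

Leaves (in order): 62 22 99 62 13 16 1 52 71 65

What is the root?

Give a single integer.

Answer: 728

Derivation:
L0: [62, 22, 99, 62, 13, 16, 1, 52, 71, 65]
L1: h(62,22)=(62*31+22)%997=947 h(99,62)=(99*31+62)%997=140 h(13,16)=(13*31+16)%997=419 h(1,52)=(1*31+52)%997=83 h(71,65)=(71*31+65)%997=272 -> [947, 140, 419, 83, 272]
L2: h(947,140)=(947*31+140)%997=584 h(419,83)=(419*31+83)%997=111 h(272,272)=(272*31+272)%997=728 -> [584, 111, 728]
L3: h(584,111)=(584*31+111)%997=269 h(728,728)=(728*31+728)%997=365 -> [269, 365]
L4: h(269,365)=(269*31+365)%997=728 -> [728]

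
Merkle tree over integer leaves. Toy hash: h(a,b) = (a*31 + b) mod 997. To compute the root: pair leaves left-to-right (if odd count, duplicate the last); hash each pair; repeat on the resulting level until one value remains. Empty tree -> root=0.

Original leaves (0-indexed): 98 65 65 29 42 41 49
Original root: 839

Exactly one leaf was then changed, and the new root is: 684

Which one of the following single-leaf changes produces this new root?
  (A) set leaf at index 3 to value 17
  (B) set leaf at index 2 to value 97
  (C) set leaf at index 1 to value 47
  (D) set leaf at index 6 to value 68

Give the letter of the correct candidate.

Original leaves: [98, 65, 65, 29, 42, 41, 49]
Target new root: 684
Try each candidate change and compute the resulting root:
Candidate A: set leaf[3] = 17 -> leaves = [98, 65, 65, 17, 42, 41, 49]
  L0: [98, 65, 65, 17, 42, 41, 49]
  L1: h(98,65)=(98*31+65)%997=112 h(65,17)=(65*31+17)%997=38 h(42,41)=(42*31+41)%997=346 h(49,49)=(49*31+49)%997=571 -> [112, 38, 346, 571]
  L2: h(112,38)=(112*31+38)%997=519 h(346,571)=(346*31+571)%997=330 -> [519, 330]
  L3: h(519,330)=(519*31+330)%997=467 -> [467]
  root = 467 != target 684
Candidate B: set leaf[2] = 97 -> leaves = [98, 65, 97, 29, 42, 41, 49]
  L0: [98, 65, 97, 29, 42, 41, 49]
  L1: h(98,65)=(98*31+65)%997=112 h(97,29)=(97*31+29)%997=45 h(42,41)=(42*31+41)%997=346 h(49,49)=(49*31+49)%997=571 -> [112, 45, 346, 571]
  L2: h(112,45)=(112*31+45)%997=526 h(346,571)=(346*31+571)%997=330 -> [526, 330]
  L3: h(526,330)=(526*31+330)%997=684 -> [684]
  root = 684 == target 684  ** MATCH **
Candidate C: set leaf[1] = 47 -> leaves = [98, 47, 65, 29, 42, 41, 49]
  L0: [98, 47, 65, 29, 42, 41, 49]
  L1: h(98,47)=(98*31+47)%997=94 h(65,29)=(65*31+29)%997=50 h(42,41)=(42*31+41)%997=346 h(49,49)=(49*31+49)%997=571 -> [94, 50, 346, 571]
  L2: h(94,50)=(94*31+50)%997=970 h(346,571)=(346*31+571)%997=330 -> [970, 330]
  L3: h(970,330)=(970*31+330)%997=490 -> [490]
  root = 490 != target 684
Candidate D: set leaf[6] = 68 -> leaves = [98, 65, 65, 29, 42, 41, 68]
  L0: [98, 65, 65, 29, 42, 41, 68]
  L1: h(98,65)=(98*31+65)%997=112 h(65,29)=(65*31+29)%997=50 h(42,41)=(42*31+41)%997=346 h(68,68)=(68*31+68)%997=182 -> [112, 50, 346, 182]
  L2: h(112,50)=(112*31+50)%997=531 h(346,182)=(346*31+182)%997=938 -> [531, 938]
  L3: h(531,938)=(531*31+938)%997=450 -> [450]
  root = 450 != target 684
Candidate B produces the target root.

Answer: B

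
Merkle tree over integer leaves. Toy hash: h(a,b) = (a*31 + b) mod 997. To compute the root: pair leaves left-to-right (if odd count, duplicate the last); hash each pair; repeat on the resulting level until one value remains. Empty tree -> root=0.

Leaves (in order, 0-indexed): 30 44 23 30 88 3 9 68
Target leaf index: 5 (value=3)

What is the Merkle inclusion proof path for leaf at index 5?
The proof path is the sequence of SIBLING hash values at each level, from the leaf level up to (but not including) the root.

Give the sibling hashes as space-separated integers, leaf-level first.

Answer: 88 347 30

Derivation:
L0 (leaves): [30, 44, 23, 30, 88, 3, 9, 68], target index=5
L1: h(30,44)=(30*31+44)%997=974 [pair 0] h(23,30)=(23*31+30)%997=743 [pair 1] h(88,3)=(88*31+3)%997=737 [pair 2] h(9,68)=(9*31+68)%997=347 [pair 3] -> [974, 743, 737, 347]
  Sibling for proof at L0: 88
L2: h(974,743)=(974*31+743)%997=30 [pair 0] h(737,347)=(737*31+347)%997=263 [pair 1] -> [30, 263]
  Sibling for proof at L1: 347
L3: h(30,263)=(30*31+263)%997=196 [pair 0] -> [196]
  Sibling for proof at L2: 30
Root: 196
Proof path (sibling hashes from leaf to root): [88, 347, 30]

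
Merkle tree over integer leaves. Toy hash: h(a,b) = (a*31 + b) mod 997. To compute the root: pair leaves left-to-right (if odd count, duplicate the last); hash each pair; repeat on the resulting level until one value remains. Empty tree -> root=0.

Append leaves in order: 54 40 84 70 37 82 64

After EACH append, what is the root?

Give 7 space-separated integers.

Answer: 54 717 987 973 255 698 520

Derivation:
After append 54 (leaves=[54]):
  L0: [54]
  root=54
After append 40 (leaves=[54, 40]):
  L0: [54, 40]
  L1: h(54,40)=(54*31+40)%997=717 -> [717]
  root=717
After append 84 (leaves=[54, 40, 84]):
  L0: [54, 40, 84]
  L1: h(54,40)=(54*31+40)%997=717 h(84,84)=(84*31+84)%997=694 -> [717, 694]
  L2: h(717,694)=(717*31+694)%997=987 -> [987]
  root=987
After append 70 (leaves=[54, 40, 84, 70]):
  L0: [54, 40, 84, 70]
  L1: h(54,40)=(54*31+40)%997=717 h(84,70)=(84*31+70)%997=680 -> [717, 680]
  L2: h(717,680)=(717*31+680)%997=973 -> [973]
  root=973
After append 37 (leaves=[54, 40, 84, 70, 37]):
  L0: [54, 40, 84, 70, 37]
  L1: h(54,40)=(54*31+40)%997=717 h(84,70)=(84*31+70)%997=680 h(37,37)=(37*31+37)%997=187 -> [717, 680, 187]
  L2: h(717,680)=(717*31+680)%997=973 h(187,187)=(187*31+187)%997=2 -> [973, 2]
  L3: h(973,2)=(973*31+2)%997=255 -> [255]
  root=255
After append 82 (leaves=[54, 40, 84, 70, 37, 82]):
  L0: [54, 40, 84, 70, 37, 82]
  L1: h(54,40)=(54*31+40)%997=717 h(84,70)=(84*31+70)%997=680 h(37,82)=(37*31+82)%997=232 -> [717, 680, 232]
  L2: h(717,680)=(717*31+680)%997=973 h(232,232)=(232*31+232)%997=445 -> [973, 445]
  L3: h(973,445)=(973*31+445)%997=698 -> [698]
  root=698
After append 64 (leaves=[54, 40, 84, 70, 37, 82, 64]):
  L0: [54, 40, 84, 70, 37, 82, 64]
  L1: h(54,40)=(54*31+40)%997=717 h(84,70)=(84*31+70)%997=680 h(37,82)=(37*31+82)%997=232 h(64,64)=(64*31+64)%997=54 -> [717, 680, 232, 54]
  L2: h(717,680)=(717*31+680)%997=973 h(232,54)=(232*31+54)%997=267 -> [973, 267]
  L3: h(973,267)=(973*31+267)%997=520 -> [520]
  root=520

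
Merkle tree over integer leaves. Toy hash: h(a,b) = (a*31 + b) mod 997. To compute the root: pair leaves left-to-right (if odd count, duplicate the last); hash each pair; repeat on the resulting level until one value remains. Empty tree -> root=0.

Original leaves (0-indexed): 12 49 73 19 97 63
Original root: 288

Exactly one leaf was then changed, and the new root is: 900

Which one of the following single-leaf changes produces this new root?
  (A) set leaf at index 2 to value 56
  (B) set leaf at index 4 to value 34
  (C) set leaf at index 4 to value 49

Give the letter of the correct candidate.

Original leaves: [12, 49, 73, 19, 97, 63]
Target new root: 900
Try each candidate change and compute the resulting root:
Candidate A: set leaf[2] = 56 -> leaves = [12, 49, 56, 19, 97, 63]
  L0: [12, 49, 56, 19, 97, 63]
  L1: h(12,49)=(12*31+49)%997=421 h(56,19)=(56*31+19)%997=758 h(97,63)=(97*31+63)%997=79 -> [421, 758, 79]
  L2: h(421,758)=(421*31+758)%997=848 h(79,79)=(79*31+79)%997=534 -> [848, 534]
  L3: h(848,534)=(848*31+534)%997=900 -> [900]
  root = 900 == target 900  ** MATCH **
Candidate B: set leaf[4] = 34 -> leaves = [12, 49, 73, 19, 34, 63]
  L0: [12, 49, 73, 19, 34, 63]
  L1: h(12,49)=(12*31+49)%997=421 h(73,19)=(73*31+19)%997=288 h(34,63)=(34*31+63)%997=120 -> [421, 288, 120]
  L2: h(421,288)=(421*31+288)%997=378 h(120,120)=(120*31+120)%997=849 -> [378, 849]
  L3: h(378,849)=(378*31+849)%997=603 -> [603]
  root = 603 != target 900
Candidate C: set leaf[4] = 49 -> leaves = [12, 49, 73, 19, 49, 63]
  L0: [12, 49, 73, 19, 49, 63]
  L1: h(12,49)=(12*31+49)%997=421 h(73,19)=(73*31+19)%997=288 h(49,63)=(49*31+63)%997=585 -> [421, 288, 585]
  L2: h(421,288)=(421*31+288)%997=378 h(585,585)=(585*31+585)%997=774 -> [378, 774]
  L3: h(378,774)=(378*31+774)%997=528 -> [528]
  root = 528 != target 900
Candidate A produces the target root.

Answer: A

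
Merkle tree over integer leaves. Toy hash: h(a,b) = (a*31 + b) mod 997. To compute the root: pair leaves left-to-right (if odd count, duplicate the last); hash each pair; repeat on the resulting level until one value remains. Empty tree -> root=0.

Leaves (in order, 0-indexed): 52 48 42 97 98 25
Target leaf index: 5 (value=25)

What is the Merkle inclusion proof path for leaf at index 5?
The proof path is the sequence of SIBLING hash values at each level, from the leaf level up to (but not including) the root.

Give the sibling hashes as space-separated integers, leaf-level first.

L0 (leaves): [52, 48, 42, 97, 98, 25], target index=5
L1: h(52,48)=(52*31+48)%997=663 [pair 0] h(42,97)=(42*31+97)%997=402 [pair 1] h(98,25)=(98*31+25)%997=72 [pair 2] -> [663, 402, 72]
  Sibling for proof at L0: 98
L2: h(663,402)=(663*31+402)%997=18 [pair 0] h(72,72)=(72*31+72)%997=310 [pair 1] -> [18, 310]
  Sibling for proof at L1: 72
L3: h(18,310)=(18*31+310)%997=868 [pair 0] -> [868]
  Sibling for proof at L2: 18
Root: 868
Proof path (sibling hashes from leaf to root): [98, 72, 18]

Answer: 98 72 18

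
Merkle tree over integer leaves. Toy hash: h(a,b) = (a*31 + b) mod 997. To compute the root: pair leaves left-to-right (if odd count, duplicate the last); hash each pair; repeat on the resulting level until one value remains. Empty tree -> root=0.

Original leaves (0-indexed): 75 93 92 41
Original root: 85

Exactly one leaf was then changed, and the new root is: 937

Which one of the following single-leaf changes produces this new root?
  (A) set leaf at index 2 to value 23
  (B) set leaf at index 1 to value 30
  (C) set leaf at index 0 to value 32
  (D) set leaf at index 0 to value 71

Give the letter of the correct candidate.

Original leaves: [75, 93, 92, 41]
Target new root: 937
Try each candidate change and compute the resulting root:
Candidate A: set leaf[2] = 23 -> leaves = [75, 93, 23, 41]
  L0: [75, 93, 23, 41]
  L1: h(75,93)=(75*31+93)%997=424 h(23,41)=(23*31+41)%997=754 -> [424, 754]
  L2: h(424,754)=(424*31+754)%997=937 -> [937]
  root = 937 == target 937  ** MATCH **
Candidate B: set leaf[1] = 30 -> leaves = [75, 30, 92, 41]
  L0: [75, 30, 92, 41]
  L1: h(75,30)=(75*31+30)%997=361 h(92,41)=(92*31+41)%997=899 -> [361, 899]
  L2: h(361,899)=(361*31+899)%997=126 -> [126]
  root = 126 != target 937
Candidate C: set leaf[0] = 32 -> leaves = [32, 93, 92, 41]
  L0: [32, 93, 92, 41]
  L1: h(32,93)=(32*31+93)%997=88 h(92,41)=(92*31+41)%997=899 -> [88, 899]
  L2: h(88,899)=(88*31+899)%997=636 -> [636]
  root = 636 != target 937
Candidate D: set leaf[0] = 71 -> leaves = [71, 93, 92, 41]
  L0: [71, 93, 92, 41]
  L1: h(71,93)=(71*31+93)%997=300 h(92,41)=(92*31+41)%997=899 -> [300, 899]
  L2: h(300,899)=(300*31+899)%997=229 -> [229]
  root = 229 != target 937
Candidate A produces the target root.

Answer: A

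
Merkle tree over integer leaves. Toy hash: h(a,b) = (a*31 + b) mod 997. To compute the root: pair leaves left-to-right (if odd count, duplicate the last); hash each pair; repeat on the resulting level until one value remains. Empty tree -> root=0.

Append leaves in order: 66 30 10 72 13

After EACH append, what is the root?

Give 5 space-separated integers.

After append 66 (leaves=[66]):
  L0: [66]
  root=66
After append 30 (leaves=[66, 30]):
  L0: [66, 30]
  L1: h(66,30)=(66*31+30)%997=82 -> [82]
  root=82
After append 10 (leaves=[66, 30, 10]):
  L0: [66, 30, 10]
  L1: h(66,30)=(66*31+30)%997=82 h(10,10)=(10*31+10)%997=320 -> [82, 320]
  L2: h(82,320)=(82*31+320)%997=868 -> [868]
  root=868
After append 72 (leaves=[66, 30, 10, 72]):
  L0: [66, 30, 10, 72]
  L1: h(66,30)=(66*31+30)%997=82 h(10,72)=(10*31+72)%997=382 -> [82, 382]
  L2: h(82,382)=(82*31+382)%997=930 -> [930]
  root=930
After append 13 (leaves=[66, 30, 10, 72, 13]):
  L0: [66, 30, 10, 72, 13]
  L1: h(66,30)=(66*31+30)%997=82 h(10,72)=(10*31+72)%997=382 h(13,13)=(13*31+13)%997=416 -> [82, 382, 416]
  L2: h(82,382)=(82*31+382)%997=930 h(416,416)=(416*31+416)%997=351 -> [930, 351]
  L3: h(930,351)=(930*31+351)%997=268 -> [268]
  root=268

Answer: 66 82 868 930 268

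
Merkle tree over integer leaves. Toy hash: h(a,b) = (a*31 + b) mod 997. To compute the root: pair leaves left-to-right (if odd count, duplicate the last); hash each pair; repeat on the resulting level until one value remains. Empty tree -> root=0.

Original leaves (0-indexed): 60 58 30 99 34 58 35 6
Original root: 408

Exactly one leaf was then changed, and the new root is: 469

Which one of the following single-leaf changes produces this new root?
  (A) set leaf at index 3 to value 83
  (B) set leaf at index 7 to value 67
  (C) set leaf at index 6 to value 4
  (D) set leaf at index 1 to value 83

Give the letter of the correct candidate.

Original leaves: [60, 58, 30, 99, 34, 58, 35, 6]
Target new root: 469
Try each candidate change and compute the resulting root:
Candidate A: set leaf[3] = 83 -> leaves = [60, 58, 30, 83, 34, 58, 35, 6]
  L0: [60, 58, 30, 83, 34, 58, 35, 6]
  L1: h(60,58)=(60*31+58)%997=921 h(30,83)=(30*31+83)%997=16 h(34,58)=(34*31+58)%997=115 h(35,6)=(35*31+6)%997=94 -> [921, 16, 115, 94]
  L2: h(921,16)=(921*31+16)%997=651 h(115,94)=(115*31+94)%997=668 -> [651, 668]
  L3: h(651,668)=(651*31+668)%997=909 -> [909]
  root = 909 != target 469
Candidate B: set leaf[7] = 67 -> leaves = [60, 58, 30, 99, 34, 58, 35, 67]
  L0: [60, 58, 30, 99, 34, 58, 35, 67]
  L1: h(60,58)=(60*31+58)%997=921 h(30,99)=(30*31+99)%997=32 h(34,58)=(34*31+58)%997=115 h(35,67)=(35*31+67)%997=155 -> [921, 32, 115, 155]
  L2: h(921,32)=(921*31+32)%997=667 h(115,155)=(115*31+155)%997=729 -> [667, 729]
  L3: h(667,729)=(667*31+729)%997=469 -> [469]
  root = 469 == target 469  ** MATCH **
Candidate C: set leaf[6] = 4 -> leaves = [60, 58, 30, 99, 34, 58, 4, 6]
  L0: [60, 58, 30, 99, 34, 58, 4, 6]
  L1: h(60,58)=(60*31+58)%997=921 h(30,99)=(30*31+99)%997=32 h(34,58)=(34*31+58)%997=115 h(4,6)=(4*31+6)%997=130 -> [921, 32, 115, 130]
  L2: h(921,32)=(921*31+32)%997=667 h(115,130)=(115*31+130)%997=704 -> [667, 704]
  L3: h(667,704)=(667*31+704)%997=444 -> [444]
  root = 444 != target 469
Candidate D: set leaf[1] = 83 -> leaves = [60, 83, 30, 99, 34, 58, 35, 6]
  L0: [60, 83, 30, 99, 34, 58, 35, 6]
  L1: h(60,83)=(60*31+83)%997=946 h(30,99)=(30*31+99)%997=32 h(34,58)=(34*31+58)%997=115 h(35,6)=(35*31+6)%997=94 -> [946, 32, 115, 94]
  L2: h(946,32)=(946*31+32)%997=445 h(115,94)=(115*31+94)%997=668 -> [445, 668]
  L3: h(445,668)=(445*31+668)%997=505 -> [505]
  root = 505 != target 469
Candidate B produces the target root.

Answer: B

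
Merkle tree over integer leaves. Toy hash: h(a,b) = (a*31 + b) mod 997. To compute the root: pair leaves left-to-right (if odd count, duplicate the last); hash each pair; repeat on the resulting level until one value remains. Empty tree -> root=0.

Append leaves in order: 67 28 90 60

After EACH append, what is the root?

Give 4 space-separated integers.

After append 67 (leaves=[67]):
  L0: [67]
  root=67
After append 28 (leaves=[67, 28]):
  L0: [67, 28]
  L1: h(67,28)=(67*31+28)%997=111 -> [111]
  root=111
After append 90 (leaves=[67, 28, 90]):
  L0: [67, 28, 90]
  L1: h(67,28)=(67*31+28)%997=111 h(90,90)=(90*31+90)%997=886 -> [111, 886]
  L2: h(111,886)=(111*31+886)%997=339 -> [339]
  root=339
After append 60 (leaves=[67, 28, 90, 60]):
  L0: [67, 28, 90, 60]
  L1: h(67,28)=(67*31+28)%997=111 h(90,60)=(90*31+60)%997=856 -> [111, 856]
  L2: h(111,856)=(111*31+856)%997=309 -> [309]
  root=309

Answer: 67 111 339 309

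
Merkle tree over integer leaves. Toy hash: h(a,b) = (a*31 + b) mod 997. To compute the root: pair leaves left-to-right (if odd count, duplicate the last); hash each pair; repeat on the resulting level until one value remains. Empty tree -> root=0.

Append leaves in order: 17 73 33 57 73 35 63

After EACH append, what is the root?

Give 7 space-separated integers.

After append 17 (leaves=[17]):
  L0: [17]
  root=17
After append 73 (leaves=[17, 73]):
  L0: [17, 73]
  L1: h(17,73)=(17*31+73)%997=600 -> [600]
  root=600
After append 33 (leaves=[17, 73, 33]):
  L0: [17, 73, 33]
  L1: h(17,73)=(17*31+73)%997=600 h(33,33)=(33*31+33)%997=59 -> [600, 59]
  L2: h(600,59)=(600*31+59)%997=713 -> [713]
  root=713
After append 57 (leaves=[17, 73, 33, 57]):
  L0: [17, 73, 33, 57]
  L1: h(17,73)=(17*31+73)%997=600 h(33,57)=(33*31+57)%997=83 -> [600, 83]
  L2: h(600,83)=(600*31+83)%997=737 -> [737]
  root=737
After append 73 (leaves=[17, 73, 33, 57, 73]):
  L0: [17, 73, 33, 57, 73]
  L1: h(17,73)=(17*31+73)%997=600 h(33,57)=(33*31+57)%997=83 h(73,73)=(73*31+73)%997=342 -> [600, 83, 342]
  L2: h(600,83)=(600*31+83)%997=737 h(342,342)=(342*31+342)%997=974 -> [737, 974]
  L3: h(737,974)=(737*31+974)%997=890 -> [890]
  root=890
After append 35 (leaves=[17, 73, 33, 57, 73, 35]):
  L0: [17, 73, 33, 57, 73, 35]
  L1: h(17,73)=(17*31+73)%997=600 h(33,57)=(33*31+57)%997=83 h(73,35)=(73*31+35)%997=304 -> [600, 83, 304]
  L2: h(600,83)=(600*31+83)%997=737 h(304,304)=(304*31+304)%997=755 -> [737, 755]
  L3: h(737,755)=(737*31+755)%997=671 -> [671]
  root=671
After append 63 (leaves=[17, 73, 33, 57, 73, 35, 63]):
  L0: [17, 73, 33, 57, 73, 35, 63]
  L1: h(17,73)=(17*31+73)%997=600 h(33,57)=(33*31+57)%997=83 h(73,35)=(73*31+35)%997=304 h(63,63)=(63*31+63)%997=22 -> [600, 83, 304, 22]
  L2: h(600,83)=(600*31+83)%997=737 h(304,22)=(304*31+22)%997=473 -> [737, 473]
  L3: h(737,473)=(737*31+473)%997=389 -> [389]
  root=389

Answer: 17 600 713 737 890 671 389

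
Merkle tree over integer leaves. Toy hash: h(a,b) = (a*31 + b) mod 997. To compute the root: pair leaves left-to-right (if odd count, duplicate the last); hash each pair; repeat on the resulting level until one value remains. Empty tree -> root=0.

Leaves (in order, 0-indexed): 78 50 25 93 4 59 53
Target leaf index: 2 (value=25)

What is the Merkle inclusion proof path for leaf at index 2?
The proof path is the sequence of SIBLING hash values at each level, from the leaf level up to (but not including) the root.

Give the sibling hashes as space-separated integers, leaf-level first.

L0 (leaves): [78, 50, 25, 93, 4, 59, 53], target index=2
L1: h(78,50)=(78*31+50)%997=474 [pair 0] h(25,93)=(25*31+93)%997=868 [pair 1] h(4,59)=(4*31+59)%997=183 [pair 2] h(53,53)=(53*31+53)%997=699 [pair 3] -> [474, 868, 183, 699]
  Sibling for proof at L0: 93
L2: h(474,868)=(474*31+868)%997=607 [pair 0] h(183,699)=(183*31+699)%997=390 [pair 1] -> [607, 390]
  Sibling for proof at L1: 474
L3: h(607,390)=(607*31+390)%997=264 [pair 0] -> [264]
  Sibling for proof at L2: 390
Root: 264
Proof path (sibling hashes from leaf to root): [93, 474, 390]

Answer: 93 474 390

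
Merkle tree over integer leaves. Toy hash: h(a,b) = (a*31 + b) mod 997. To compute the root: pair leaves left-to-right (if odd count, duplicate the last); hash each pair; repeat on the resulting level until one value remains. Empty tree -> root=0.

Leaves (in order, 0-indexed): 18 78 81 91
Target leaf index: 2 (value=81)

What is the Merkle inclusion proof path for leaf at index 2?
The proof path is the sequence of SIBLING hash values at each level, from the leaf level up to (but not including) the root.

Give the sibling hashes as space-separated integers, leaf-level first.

Answer: 91 636

Derivation:
L0 (leaves): [18, 78, 81, 91], target index=2
L1: h(18,78)=(18*31+78)%997=636 [pair 0] h(81,91)=(81*31+91)%997=608 [pair 1] -> [636, 608]
  Sibling for proof at L0: 91
L2: h(636,608)=(636*31+608)%997=384 [pair 0] -> [384]
  Sibling for proof at L1: 636
Root: 384
Proof path (sibling hashes from leaf to root): [91, 636]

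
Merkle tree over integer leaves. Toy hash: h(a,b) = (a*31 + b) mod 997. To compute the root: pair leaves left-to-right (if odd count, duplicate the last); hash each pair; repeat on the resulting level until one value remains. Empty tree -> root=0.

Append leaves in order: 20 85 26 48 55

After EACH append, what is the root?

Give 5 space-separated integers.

After append 20 (leaves=[20]):
  L0: [20]
  root=20
After append 85 (leaves=[20, 85]):
  L0: [20, 85]
  L1: h(20,85)=(20*31+85)%997=705 -> [705]
  root=705
After append 26 (leaves=[20, 85, 26]):
  L0: [20, 85, 26]
  L1: h(20,85)=(20*31+85)%997=705 h(26,26)=(26*31+26)%997=832 -> [705, 832]
  L2: h(705,832)=(705*31+832)%997=753 -> [753]
  root=753
After append 48 (leaves=[20, 85, 26, 48]):
  L0: [20, 85, 26, 48]
  L1: h(20,85)=(20*31+85)%997=705 h(26,48)=(26*31+48)%997=854 -> [705, 854]
  L2: h(705,854)=(705*31+854)%997=775 -> [775]
  root=775
After append 55 (leaves=[20, 85, 26, 48, 55]):
  L0: [20, 85, 26, 48, 55]
  L1: h(20,85)=(20*31+85)%997=705 h(26,48)=(26*31+48)%997=854 h(55,55)=(55*31+55)%997=763 -> [705, 854, 763]
  L2: h(705,854)=(705*31+854)%997=775 h(763,763)=(763*31+763)%997=488 -> [775, 488]
  L3: h(775,488)=(775*31+488)%997=585 -> [585]
  root=585

Answer: 20 705 753 775 585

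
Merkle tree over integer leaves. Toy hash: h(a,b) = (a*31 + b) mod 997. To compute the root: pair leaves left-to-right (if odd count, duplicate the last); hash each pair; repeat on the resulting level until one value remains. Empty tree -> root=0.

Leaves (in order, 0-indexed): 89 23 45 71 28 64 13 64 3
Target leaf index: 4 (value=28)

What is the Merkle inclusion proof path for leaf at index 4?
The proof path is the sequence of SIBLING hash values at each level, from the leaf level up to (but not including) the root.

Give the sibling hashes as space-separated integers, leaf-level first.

L0 (leaves): [89, 23, 45, 71, 28, 64, 13, 64, 3], target index=4
L1: h(89,23)=(89*31+23)%997=788 [pair 0] h(45,71)=(45*31+71)%997=469 [pair 1] h(28,64)=(28*31+64)%997=932 [pair 2] h(13,64)=(13*31+64)%997=467 [pair 3] h(3,3)=(3*31+3)%997=96 [pair 4] -> [788, 469, 932, 467, 96]
  Sibling for proof at L0: 64
L2: h(788,469)=(788*31+469)%997=969 [pair 0] h(932,467)=(932*31+467)%997=446 [pair 1] h(96,96)=(96*31+96)%997=81 [pair 2] -> [969, 446, 81]
  Sibling for proof at L1: 467
L3: h(969,446)=(969*31+446)%997=575 [pair 0] h(81,81)=(81*31+81)%997=598 [pair 1] -> [575, 598]
  Sibling for proof at L2: 969
L4: h(575,598)=(575*31+598)%997=477 [pair 0] -> [477]
  Sibling for proof at L3: 598
Root: 477
Proof path (sibling hashes from leaf to root): [64, 467, 969, 598]

Answer: 64 467 969 598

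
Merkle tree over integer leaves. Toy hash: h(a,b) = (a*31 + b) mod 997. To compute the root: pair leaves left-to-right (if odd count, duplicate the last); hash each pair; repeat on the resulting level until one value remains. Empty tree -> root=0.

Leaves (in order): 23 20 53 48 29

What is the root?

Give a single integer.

L0: [23, 20, 53, 48, 29]
L1: h(23,20)=(23*31+20)%997=733 h(53,48)=(53*31+48)%997=694 h(29,29)=(29*31+29)%997=928 -> [733, 694, 928]
L2: h(733,694)=(733*31+694)%997=486 h(928,928)=(928*31+928)%997=783 -> [486, 783]
L3: h(486,783)=(486*31+783)%997=894 -> [894]

Answer: 894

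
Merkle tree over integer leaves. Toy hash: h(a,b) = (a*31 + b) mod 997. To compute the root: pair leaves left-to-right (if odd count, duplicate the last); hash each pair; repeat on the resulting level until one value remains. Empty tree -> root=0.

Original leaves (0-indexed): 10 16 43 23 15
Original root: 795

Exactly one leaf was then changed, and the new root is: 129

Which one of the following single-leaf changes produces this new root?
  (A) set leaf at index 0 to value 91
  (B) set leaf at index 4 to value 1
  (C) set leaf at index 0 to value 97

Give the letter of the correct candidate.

Original leaves: [10, 16, 43, 23, 15]
Target new root: 129
Try each candidate change and compute the resulting root:
Candidate A: set leaf[0] = 91 -> leaves = [91, 16, 43, 23, 15]
  L0: [91, 16, 43, 23, 15]
  L1: h(91,16)=(91*31+16)%997=843 h(43,23)=(43*31+23)%997=359 h(15,15)=(15*31+15)%997=480 -> [843, 359, 480]
  L2: h(843,359)=(843*31+359)%997=570 h(480,480)=(480*31+480)%997=405 -> [570, 405]
  L3: h(570,405)=(570*31+405)%997=129 -> [129]
  root = 129 == target 129  ** MATCH **
Candidate B: set leaf[4] = 1 -> leaves = [10, 16, 43, 23, 1]
  L0: [10, 16, 43, 23, 1]
  L1: h(10,16)=(10*31+16)%997=326 h(43,23)=(43*31+23)%997=359 h(1,1)=(1*31+1)%997=32 -> [326, 359, 32]
  L2: h(326,359)=(326*31+359)%997=495 h(32,32)=(32*31+32)%997=27 -> [495, 27]
  L3: h(495,27)=(495*31+27)%997=417 -> [417]
  root = 417 != target 129
Candidate C: set leaf[0] = 97 -> leaves = [97, 16, 43, 23, 15]
  L0: [97, 16, 43, 23, 15]
  L1: h(97,16)=(97*31+16)%997=32 h(43,23)=(43*31+23)%997=359 h(15,15)=(15*31+15)%997=480 -> [32, 359, 480]
  L2: h(32,359)=(32*31+359)%997=354 h(480,480)=(480*31+480)%997=405 -> [354, 405]
  L3: h(354,405)=(354*31+405)%997=412 -> [412]
  root = 412 != target 129
Candidate A produces the target root.

Answer: A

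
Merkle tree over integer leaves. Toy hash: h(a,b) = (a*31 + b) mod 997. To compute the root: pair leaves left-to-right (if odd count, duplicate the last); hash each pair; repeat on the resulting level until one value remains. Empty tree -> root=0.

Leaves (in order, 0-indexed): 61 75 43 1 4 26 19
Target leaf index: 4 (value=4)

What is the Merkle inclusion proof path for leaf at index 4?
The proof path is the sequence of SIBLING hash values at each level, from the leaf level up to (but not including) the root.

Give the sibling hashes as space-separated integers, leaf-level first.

Answer: 26 608 466

Derivation:
L0 (leaves): [61, 75, 43, 1, 4, 26, 19], target index=4
L1: h(61,75)=(61*31+75)%997=969 [pair 0] h(43,1)=(43*31+1)%997=337 [pair 1] h(4,26)=(4*31+26)%997=150 [pair 2] h(19,19)=(19*31+19)%997=608 [pair 3] -> [969, 337, 150, 608]
  Sibling for proof at L0: 26
L2: h(969,337)=(969*31+337)%997=466 [pair 0] h(150,608)=(150*31+608)%997=273 [pair 1] -> [466, 273]
  Sibling for proof at L1: 608
L3: h(466,273)=(466*31+273)%997=761 [pair 0] -> [761]
  Sibling for proof at L2: 466
Root: 761
Proof path (sibling hashes from leaf to root): [26, 608, 466]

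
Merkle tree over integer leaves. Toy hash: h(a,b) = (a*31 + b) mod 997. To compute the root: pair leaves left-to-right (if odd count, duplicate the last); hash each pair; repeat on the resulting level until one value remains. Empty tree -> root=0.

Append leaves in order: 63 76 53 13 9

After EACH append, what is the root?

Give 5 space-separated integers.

Answer: 63 35 787 747 469

Derivation:
After append 63 (leaves=[63]):
  L0: [63]
  root=63
After append 76 (leaves=[63, 76]):
  L0: [63, 76]
  L1: h(63,76)=(63*31+76)%997=35 -> [35]
  root=35
After append 53 (leaves=[63, 76, 53]):
  L0: [63, 76, 53]
  L1: h(63,76)=(63*31+76)%997=35 h(53,53)=(53*31+53)%997=699 -> [35, 699]
  L2: h(35,699)=(35*31+699)%997=787 -> [787]
  root=787
After append 13 (leaves=[63, 76, 53, 13]):
  L0: [63, 76, 53, 13]
  L1: h(63,76)=(63*31+76)%997=35 h(53,13)=(53*31+13)%997=659 -> [35, 659]
  L2: h(35,659)=(35*31+659)%997=747 -> [747]
  root=747
After append 9 (leaves=[63, 76, 53, 13, 9]):
  L0: [63, 76, 53, 13, 9]
  L1: h(63,76)=(63*31+76)%997=35 h(53,13)=(53*31+13)%997=659 h(9,9)=(9*31+9)%997=288 -> [35, 659, 288]
  L2: h(35,659)=(35*31+659)%997=747 h(288,288)=(288*31+288)%997=243 -> [747, 243]
  L3: h(747,243)=(747*31+243)%997=469 -> [469]
  root=469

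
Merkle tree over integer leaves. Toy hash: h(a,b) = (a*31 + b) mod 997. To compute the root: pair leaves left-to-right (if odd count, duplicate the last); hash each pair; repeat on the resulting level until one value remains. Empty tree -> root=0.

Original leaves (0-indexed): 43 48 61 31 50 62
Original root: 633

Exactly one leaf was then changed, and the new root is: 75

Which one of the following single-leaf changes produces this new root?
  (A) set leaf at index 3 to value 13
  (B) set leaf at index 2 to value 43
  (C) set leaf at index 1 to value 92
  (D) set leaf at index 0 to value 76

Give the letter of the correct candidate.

Answer: A

Derivation:
Original leaves: [43, 48, 61, 31, 50, 62]
Target new root: 75
Try each candidate change and compute the resulting root:
Candidate A: set leaf[3] = 13 -> leaves = [43, 48, 61, 13, 50, 62]
  L0: [43, 48, 61, 13, 50, 62]
  L1: h(43,48)=(43*31+48)%997=384 h(61,13)=(61*31+13)%997=907 h(50,62)=(50*31+62)%997=615 -> [384, 907, 615]
  L2: h(384,907)=(384*31+907)%997=847 h(615,615)=(615*31+615)%997=737 -> [847, 737]
  L3: h(847,737)=(847*31+737)%997=75 -> [75]
  root = 75 == target 75  ** MATCH **
Candidate B: set leaf[2] = 43 -> leaves = [43, 48, 43, 31, 50, 62]
  L0: [43, 48, 43, 31, 50, 62]
  L1: h(43,48)=(43*31+48)%997=384 h(43,31)=(43*31+31)%997=367 h(50,62)=(50*31+62)%997=615 -> [384, 367, 615]
  L2: h(384,367)=(384*31+367)%997=307 h(615,615)=(615*31+615)%997=737 -> [307, 737]
  L3: h(307,737)=(307*31+737)%997=284 -> [284]
  root = 284 != target 75
Candidate C: set leaf[1] = 92 -> leaves = [43, 92, 61, 31, 50, 62]
  L0: [43, 92, 61, 31, 50, 62]
  L1: h(43,92)=(43*31+92)%997=428 h(61,31)=(61*31+31)%997=925 h(50,62)=(50*31+62)%997=615 -> [428, 925, 615]
  L2: h(428,925)=(428*31+925)%997=235 h(615,615)=(615*31+615)%997=737 -> [235, 737]
  L3: h(235,737)=(235*31+737)%997=46 -> [46]
  root = 46 != target 75
Candidate D: set leaf[0] = 76 -> leaves = [76, 48, 61, 31, 50, 62]
  L0: [76, 48, 61, 31, 50, 62]
  L1: h(76,48)=(76*31+48)%997=410 h(61,31)=(61*31+31)%997=925 h(50,62)=(50*31+62)%997=615 -> [410, 925, 615]
  L2: h(410,925)=(410*31+925)%997=674 h(615,615)=(615*31+615)%997=737 -> [674, 737]
  L3: h(674,737)=(674*31+737)%997=694 -> [694]
  root = 694 != target 75
Candidate A produces the target root.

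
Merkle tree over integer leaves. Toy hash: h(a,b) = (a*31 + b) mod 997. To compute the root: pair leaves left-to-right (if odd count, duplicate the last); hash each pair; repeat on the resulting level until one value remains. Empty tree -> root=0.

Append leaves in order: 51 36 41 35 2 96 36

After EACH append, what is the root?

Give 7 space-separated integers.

After append 51 (leaves=[51]):
  L0: [51]
  root=51
After append 36 (leaves=[51, 36]):
  L0: [51, 36]
  L1: h(51,36)=(51*31+36)%997=620 -> [620]
  root=620
After append 41 (leaves=[51, 36, 41]):
  L0: [51, 36, 41]
  L1: h(51,36)=(51*31+36)%997=620 h(41,41)=(41*31+41)%997=315 -> [620, 315]
  L2: h(620,315)=(620*31+315)%997=592 -> [592]
  root=592
After append 35 (leaves=[51, 36, 41, 35]):
  L0: [51, 36, 41, 35]
  L1: h(51,36)=(51*31+36)%997=620 h(41,35)=(41*31+35)%997=309 -> [620, 309]
  L2: h(620,309)=(620*31+309)%997=586 -> [586]
  root=586
After append 2 (leaves=[51, 36, 41, 35, 2]):
  L0: [51, 36, 41, 35, 2]
  L1: h(51,36)=(51*31+36)%997=620 h(41,35)=(41*31+35)%997=309 h(2,2)=(2*31+2)%997=64 -> [620, 309, 64]
  L2: h(620,309)=(620*31+309)%997=586 h(64,64)=(64*31+64)%997=54 -> [586, 54]
  L3: h(586,54)=(586*31+54)%997=274 -> [274]
  root=274
After append 96 (leaves=[51, 36, 41, 35, 2, 96]):
  L0: [51, 36, 41, 35, 2, 96]
  L1: h(51,36)=(51*31+36)%997=620 h(41,35)=(41*31+35)%997=309 h(2,96)=(2*31+96)%997=158 -> [620, 309, 158]
  L2: h(620,309)=(620*31+309)%997=586 h(158,158)=(158*31+158)%997=71 -> [586, 71]
  L3: h(586,71)=(586*31+71)%997=291 -> [291]
  root=291
After append 36 (leaves=[51, 36, 41, 35, 2, 96, 36]):
  L0: [51, 36, 41, 35, 2, 96, 36]
  L1: h(51,36)=(51*31+36)%997=620 h(41,35)=(41*31+35)%997=309 h(2,96)=(2*31+96)%997=158 h(36,36)=(36*31+36)%997=155 -> [620, 309, 158, 155]
  L2: h(620,309)=(620*31+309)%997=586 h(158,155)=(158*31+155)%997=68 -> [586, 68]
  L3: h(586,68)=(586*31+68)%997=288 -> [288]
  root=288

Answer: 51 620 592 586 274 291 288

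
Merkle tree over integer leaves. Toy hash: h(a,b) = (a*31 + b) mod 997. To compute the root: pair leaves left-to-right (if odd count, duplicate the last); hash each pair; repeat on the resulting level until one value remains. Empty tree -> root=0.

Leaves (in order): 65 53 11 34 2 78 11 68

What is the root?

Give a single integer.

L0: [65, 53, 11, 34, 2, 78, 11, 68]
L1: h(65,53)=(65*31+53)%997=74 h(11,34)=(11*31+34)%997=375 h(2,78)=(2*31+78)%997=140 h(11,68)=(11*31+68)%997=409 -> [74, 375, 140, 409]
L2: h(74,375)=(74*31+375)%997=675 h(140,409)=(140*31+409)%997=761 -> [675, 761]
L3: h(675,761)=(675*31+761)%997=749 -> [749]

Answer: 749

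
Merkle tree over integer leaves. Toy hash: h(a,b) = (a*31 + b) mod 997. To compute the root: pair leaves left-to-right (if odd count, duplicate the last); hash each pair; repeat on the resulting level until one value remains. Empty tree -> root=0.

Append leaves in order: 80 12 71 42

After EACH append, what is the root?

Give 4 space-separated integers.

After append 80 (leaves=[80]):
  L0: [80]
  root=80
After append 12 (leaves=[80, 12]):
  L0: [80, 12]
  L1: h(80,12)=(80*31+12)%997=498 -> [498]
  root=498
After append 71 (leaves=[80, 12, 71]):
  L0: [80, 12, 71]
  L1: h(80,12)=(80*31+12)%997=498 h(71,71)=(71*31+71)%997=278 -> [498, 278]
  L2: h(498,278)=(498*31+278)%997=761 -> [761]
  root=761
After append 42 (leaves=[80, 12, 71, 42]):
  L0: [80, 12, 71, 42]
  L1: h(80,12)=(80*31+12)%997=498 h(71,42)=(71*31+42)%997=249 -> [498, 249]
  L2: h(498,249)=(498*31+249)%997=732 -> [732]
  root=732

Answer: 80 498 761 732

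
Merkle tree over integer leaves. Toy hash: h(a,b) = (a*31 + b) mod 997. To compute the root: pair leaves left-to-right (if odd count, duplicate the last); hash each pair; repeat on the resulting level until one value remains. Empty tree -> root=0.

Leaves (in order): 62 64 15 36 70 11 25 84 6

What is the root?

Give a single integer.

Answer: 21

Derivation:
L0: [62, 64, 15, 36, 70, 11, 25, 84, 6]
L1: h(62,64)=(62*31+64)%997=989 h(15,36)=(15*31+36)%997=501 h(70,11)=(70*31+11)%997=187 h(25,84)=(25*31+84)%997=859 h(6,6)=(6*31+6)%997=192 -> [989, 501, 187, 859, 192]
L2: h(989,501)=(989*31+501)%997=253 h(187,859)=(187*31+859)%997=674 h(192,192)=(192*31+192)%997=162 -> [253, 674, 162]
L3: h(253,674)=(253*31+674)%997=541 h(162,162)=(162*31+162)%997=199 -> [541, 199]
L4: h(541,199)=(541*31+199)%997=21 -> [21]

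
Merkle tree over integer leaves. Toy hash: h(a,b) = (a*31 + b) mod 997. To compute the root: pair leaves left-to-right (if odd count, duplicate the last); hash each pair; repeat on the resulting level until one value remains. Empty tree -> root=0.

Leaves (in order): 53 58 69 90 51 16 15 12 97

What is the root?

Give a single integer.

L0: [53, 58, 69, 90, 51, 16, 15, 12, 97]
L1: h(53,58)=(53*31+58)%997=704 h(69,90)=(69*31+90)%997=235 h(51,16)=(51*31+16)%997=600 h(15,12)=(15*31+12)%997=477 h(97,97)=(97*31+97)%997=113 -> [704, 235, 600, 477, 113]
L2: h(704,235)=(704*31+235)%997=125 h(600,477)=(600*31+477)%997=134 h(113,113)=(113*31+113)%997=625 -> [125, 134, 625]
L3: h(125,134)=(125*31+134)%997=21 h(625,625)=(625*31+625)%997=60 -> [21, 60]
L4: h(21,60)=(21*31+60)%997=711 -> [711]

Answer: 711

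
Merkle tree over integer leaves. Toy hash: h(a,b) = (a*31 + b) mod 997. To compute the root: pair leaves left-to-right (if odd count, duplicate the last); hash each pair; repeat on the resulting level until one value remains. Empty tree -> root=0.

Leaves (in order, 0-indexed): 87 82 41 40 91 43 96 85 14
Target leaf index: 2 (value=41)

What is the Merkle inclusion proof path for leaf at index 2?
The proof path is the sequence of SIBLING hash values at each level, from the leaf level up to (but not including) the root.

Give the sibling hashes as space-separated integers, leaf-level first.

Answer: 40 785 121 132

Derivation:
L0 (leaves): [87, 82, 41, 40, 91, 43, 96, 85, 14], target index=2
L1: h(87,82)=(87*31+82)%997=785 [pair 0] h(41,40)=(41*31+40)%997=314 [pair 1] h(91,43)=(91*31+43)%997=870 [pair 2] h(96,85)=(96*31+85)%997=70 [pair 3] h(14,14)=(14*31+14)%997=448 [pair 4] -> [785, 314, 870, 70, 448]
  Sibling for proof at L0: 40
L2: h(785,314)=(785*31+314)%997=721 [pair 0] h(870,70)=(870*31+70)%997=121 [pair 1] h(448,448)=(448*31+448)%997=378 [pair 2] -> [721, 121, 378]
  Sibling for proof at L1: 785
L3: h(721,121)=(721*31+121)%997=538 [pair 0] h(378,378)=(378*31+378)%997=132 [pair 1] -> [538, 132]
  Sibling for proof at L2: 121
L4: h(538,132)=(538*31+132)%997=858 [pair 0] -> [858]
  Sibling for proof at L3: 132
Root: 858
Proof path (sibling hashes from leaf to root): [40, 785, 121, 132]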